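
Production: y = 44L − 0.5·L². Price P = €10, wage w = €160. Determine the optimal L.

The marginal product of L is MP_L = 44 − L.
A price-taking firm hires until the value of the marginal product equals the wage: P·MP_L = w, so 10·(44 − L) = 160.
Then 44 − L = 16, giving L = 28.

L* = 28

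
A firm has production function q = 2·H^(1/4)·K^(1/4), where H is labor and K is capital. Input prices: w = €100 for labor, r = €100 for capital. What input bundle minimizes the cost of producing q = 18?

H* = 81, K* = 81

Cost minimization requires the marginal rate of technical substitution to equal the input-price ratio: MP_H/MP_K = w/r.
Here MP_H/MP_K = (1/4)·(K/H)/(1/4) = (K/H). Setting this equal to 100/100 = 1 gives K = H.
Substituting into q = 18: 2·H^(1/4)·(H)^(1/4) = 18.
Solving, H = 81 and K = 81.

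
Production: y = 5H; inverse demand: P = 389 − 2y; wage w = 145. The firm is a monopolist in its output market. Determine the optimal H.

Marginal revenue from the inverse demand is MR = 389 − 4y.
The marginal product is MP_H = 5.
A monopolist hires until marginal revenue product equals the wage: MR·MP_H = w.
(389 − 20H)·5 = 145, so H = 18.

H* = 18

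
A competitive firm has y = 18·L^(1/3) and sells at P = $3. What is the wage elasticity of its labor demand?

MP_L = (1/3)·18·L^(-2/3), so P·MP_L = w gives 18·L^(-2/3) = w.
Solving, L(w) = (18/w)^(3/2). This is a constant-elasticity form: L ∝ w^(−3/2), so ε = −3/2.

ε = -1.5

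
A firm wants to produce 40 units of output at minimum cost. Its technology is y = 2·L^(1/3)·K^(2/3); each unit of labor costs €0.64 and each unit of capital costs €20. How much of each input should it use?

Cost minimization requires the marginal rate of technical substitution to equal the input-price ratio: MP_L/MP_K = w/r.
Here MP_L/MP_K = (1/3)·(K/L)/(2/3) = 0.5·(K/L). Setting this equal to 0.64/20 = 0.032 gives K = 0.064L.
Substituting into y = 40: 2·L^(1/3)·(0.064L)^(2/3) = 40.
Solving, L = 125 and K = 8.

L* = 125, K* = 8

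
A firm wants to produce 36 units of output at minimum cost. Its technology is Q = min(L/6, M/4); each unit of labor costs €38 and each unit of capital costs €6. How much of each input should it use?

With a fixed-proportions technology, the cost-minimizing bundle uses no slack in either input: L/6 = M/4 = Q.
So L = 6·36 = 216 and M = 4·36 = 144.

L* = 216, M* = 144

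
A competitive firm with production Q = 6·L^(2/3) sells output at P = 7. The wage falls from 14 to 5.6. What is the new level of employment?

L* = 125

From P·MP_L = w with MP_L = 4·L^(-1/3), the labor demand is L(w) = (28/w)^(3).
At w = 14: L = 8. At w = 5.6: L = 125.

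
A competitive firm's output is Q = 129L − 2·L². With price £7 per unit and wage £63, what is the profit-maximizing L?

The marginal product of L is MP_L = 129 − 4L.
A price-taking firm hires until the value of the marginal product equals the wage: P·MP_L = w, so 7·(129 − 4L) = 63.
Then 129 − 4L = 9, giving L = 30.

L* = 30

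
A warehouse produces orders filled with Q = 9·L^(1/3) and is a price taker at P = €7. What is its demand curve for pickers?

L(w) = (21/w)^(3/2)

MP_L = (1/3)·9·L^(-2/3) = 3·L^(-2/3).
Setting P·MP_L = w: 21·L^(-2/3) = w.
Solving for L: L^(-2/3) = w/21, so L = (21/w)^(3/2).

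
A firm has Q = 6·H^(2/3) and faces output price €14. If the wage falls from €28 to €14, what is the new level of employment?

H* = 64

From P·MP_H = w with MP_H = 4·H^(-1/3), the labor demand is H(w) = (56/w)^(3).
At w = 28: H = 8. At w = 14: H = 64.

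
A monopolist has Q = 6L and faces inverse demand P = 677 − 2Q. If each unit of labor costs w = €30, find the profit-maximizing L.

Marginal revenue from the inverse demand is MR = 677 − 4Q.
The marginal product is MP_L = 6.
A monopolist hires until marginal revenue product equals the wage: MR·MP_L = w.
(677 − 24L)·6 = 30, so L = 28.

L* = 28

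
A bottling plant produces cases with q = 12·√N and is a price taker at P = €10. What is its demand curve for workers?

N(w) = 3600/w²

MP_N = (1/2)·12·N^(-1/2) = 6·N^(-1/2).
Setting P·MP_N = w: 60·N^(-1/2) = w.
Solving for N: N^(-1/2) = w/60, so N = (60/w)^(2).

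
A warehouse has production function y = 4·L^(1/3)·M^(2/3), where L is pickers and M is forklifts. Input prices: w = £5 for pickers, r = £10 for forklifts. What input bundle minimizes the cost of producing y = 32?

Cost minimization requires the marginal rate of technical substitution to equal the input-price ratio: MP_L/MP_M = w/r.
Here MP_L/MP_M = (1/3)·(M/L)/(2/3) = 0.5·(M/L). Setting this equal to 5/10 = 0.5 gives M = L.
Substituting into y = 32: 4·L^(1/3)·(L)^(2/3) = 32.
Solving, L = 8 and M = 8.

L* = 8, M* = 8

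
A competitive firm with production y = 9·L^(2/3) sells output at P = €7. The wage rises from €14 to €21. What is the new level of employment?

From P·MP_L = w with MP_L = 6·L^(-1/3), the labor demand is L(w) = (42/w)^(3).
At w = 14: L = 27. At w = 21: L = 8.

L* = 8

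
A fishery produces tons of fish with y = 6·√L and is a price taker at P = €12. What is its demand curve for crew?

L(w) = 1296/w²

MP_L = (1/2)·6·L^(-1/2) = 3·L^(-1/2).
Setting P·MP_L = w: 36·L^(-1/2) = w.
Solving for L: L^(-1/2) = w/36, so L = (36/w)^(2).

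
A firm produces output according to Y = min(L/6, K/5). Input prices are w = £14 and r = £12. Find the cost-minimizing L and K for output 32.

With a fixed-proportions technology, the cost-minimizing bundle uses no slack in either input: L/6 = K/5 = Y.
So L = 6·32 = 192 and K = 5·32 = 160.

L* = 192, K* = 160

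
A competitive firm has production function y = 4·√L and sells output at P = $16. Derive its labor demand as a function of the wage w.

MP_L = (1/2)·4·L^(-1/2) = 2·L^(-1/2).
Setting P·MP_L = w: 32·L^(-1/2) = w.
Solving for L: L^(-1/2) = w/32, so L = (32/w)^(2).

L(w) = 1024/w²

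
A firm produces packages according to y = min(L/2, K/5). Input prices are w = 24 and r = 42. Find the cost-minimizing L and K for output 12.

With a fixed-proportions technology, the cost-minimizing bundle uses no slack in either input: L/2 = K/5 = y.
So L = 2·12 = 24 and K = 5·12 = 60.

L* = 24, K* = 60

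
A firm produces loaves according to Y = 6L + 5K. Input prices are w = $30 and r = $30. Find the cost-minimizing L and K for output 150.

The inputs are perfect substitutes, so the firm uses whichever has the lower cost per unit of output.
Cost per unit of output via L is w/6 = 5; via K it is r/5 = 6. L is cheaper.
Producing Y = 150 with L alone: L = 25, K = 0.

L* = 25, K* = 0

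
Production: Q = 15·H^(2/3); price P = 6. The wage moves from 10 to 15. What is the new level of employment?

From P·MP_H = w with MP_H = 10·H^(-1/3), the labor demand is H(w) = (60/w)^(3).
At w = 10: H = 216. At w = 15: H = 64.

H* = 64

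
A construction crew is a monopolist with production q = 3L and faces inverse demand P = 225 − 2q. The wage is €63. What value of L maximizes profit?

Marginal revenue from the inverse demand is MR = 225 − 4q.
The marginal product is MP_L = 3.
A monopolist hires until marginal revenue product equals the wage: MR·MP_L = w.
(225 − 12L)·3 = 63, so L = 17.

L* = 17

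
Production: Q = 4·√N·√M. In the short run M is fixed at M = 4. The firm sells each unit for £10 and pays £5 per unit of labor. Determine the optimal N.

N* = 64

With M = 4, MP_N = (1/2)·4·N^(-1/2)·4^(1/2) = 4·N^(-1/2).
Profit maximization for a price taker requires P·MP_N = w: 10·4·N^(-1/2) = 5.
So N^(-1/2) = 0.125, which gives N = 64.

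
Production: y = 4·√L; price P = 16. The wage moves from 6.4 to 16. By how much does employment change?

From P·MP_L = w with MP_L = 2·L^(-1/2), the labor demand is L(w) = (32/w)^(2).
At w = 6.4: L = 25. At w = 16: L = 4.
ΔL = 4 − 25 = -21.

ΔL = -21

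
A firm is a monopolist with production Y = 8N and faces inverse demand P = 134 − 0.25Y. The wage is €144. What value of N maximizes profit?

Marginal revenue from the inverse demand is MR = 134 − 0.5Y.
The marginal product is MP_N = 8.
A monopolist hires until marginal revenue product equals the wage: MR·MP_N = w.
(134 − 4N)·8 = 144, so N = 29.

N* = 29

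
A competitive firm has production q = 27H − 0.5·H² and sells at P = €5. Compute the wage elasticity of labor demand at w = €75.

From P·MP_H = w with MP_H = 27 − H, labor demand is H(w) = 27 − w/5.
dH/dw = −1/(5) = -0.2.
At w = 75, H = 12, so ε = (dH/dw)·(w/H) = (-0.2)·(75/12) = -1.25.

ε = -1.25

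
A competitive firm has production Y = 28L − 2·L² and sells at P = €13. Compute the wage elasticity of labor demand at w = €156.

From P·MP_L = w with MP_L = 28 − 4L, labor demand is L(w) = (28 − w/13)/4.
dL/dw = −1/(52) = -1/52.
At w = 156, L = 4, so ε = (dL/dw)·(w/L) = (-1/52)·(156/4) = -0.75.

ε = -0.75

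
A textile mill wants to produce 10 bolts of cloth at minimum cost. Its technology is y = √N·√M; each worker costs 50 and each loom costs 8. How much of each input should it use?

Cost minimization requires the marginal rate of technical substitution to equal the input-price ratio: MP_N/MP_M = w/r.
Here MP_N/MP_M = (1/2)·(M/N)/(1/2) = (M/N). Setting this equal to 50/8 = 6.25 gives M = 6.25N.
Substituting into y = 10: N^(1/2)·(6.25N)^(1/2) = 10.
Solving, N = 4 and M = 25.

N* = 4, M* = 25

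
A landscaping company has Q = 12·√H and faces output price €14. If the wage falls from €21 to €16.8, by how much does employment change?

From P·MP_H = w with MP_H = 6·H^(-1/2), the labor demand is H(w) = (84/w)^(2).
At w = 21: H = 16. At w = 16.8: H = 25.
ΔH = 25 − 16 = 9.

ΔH = 9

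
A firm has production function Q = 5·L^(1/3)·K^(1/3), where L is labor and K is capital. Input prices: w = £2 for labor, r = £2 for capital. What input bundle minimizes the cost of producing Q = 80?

L* = 64, K* = 64

Cost minimization requires the marginal rate of technical substitution to equal the input-price ratio: MP_L/MP_K = w/r.
Here MP_L/MP_K = (1/3)·(K/L)/(1/3) = (K/L). Setting this equal to 2/2 = 1 gives K = L.
Substituting into Q = 80: 5·L^(1/3)·(L)^(1/3) = 80.
Solving, L = 64 and K = 64.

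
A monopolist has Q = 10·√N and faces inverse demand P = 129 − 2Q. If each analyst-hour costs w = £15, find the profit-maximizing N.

N* = 9

Marginal revenue from the inverse demand is MR = 129 − 4Q.
The marginal product is MP_N = 5·N^(-1/2).
A monopolist hires until marginal revenue product equals the wage: MR·MP_N = w.
At N, Q = 10·√N. Substituting and solving: (129 − 40·√N)·5·N^(-1/2) = 15 gives N = 9.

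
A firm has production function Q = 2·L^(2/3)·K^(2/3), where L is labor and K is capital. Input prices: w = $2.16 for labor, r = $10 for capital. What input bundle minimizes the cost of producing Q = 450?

Cost minimization requires the marginal rate of technical substitution to equal the input-price ratio: MP_L/MP_K = w/r.
Here MP_L/MP_K = (2/3)·(K/L)/(2/3) = (K/L). Setting this equal to 2.16/10 = 0.216 gives K = 0.216L.
Substituting into Q = 450: 2·L^(2/3)·(0.216L)^(2/3) = 450.
Solving, L = 125 and K = 27.

L* = 125, K* = 27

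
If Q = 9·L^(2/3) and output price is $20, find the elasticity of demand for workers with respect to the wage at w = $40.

MP_L = (2/3)·9·L^(-1/3), so P·MP_L = w gives 120·L^(-1/3) = w.
Solving, L(w) = (120/w)^(3). This is a constant-elasticity form: L ∝ w^(−3), so ε = −3.

ε = -3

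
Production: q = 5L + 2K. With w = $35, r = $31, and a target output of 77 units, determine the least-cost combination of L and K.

L* = 15.4, K* = 0

The inputs are perfect substitutes, so the firm uses whichever has the lower cost per unit of output.
Cost per unit of output via L is w/5 = 7; via K it is r/2 = 15.5. L is cheaper.
Producing q = 77 with L alone: L = 15.4, K = 0.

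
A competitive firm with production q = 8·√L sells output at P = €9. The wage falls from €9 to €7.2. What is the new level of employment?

From P·MP_L = w with MP_L = 4·L^(-1/2), the labor demand is L(w) = (36/w)^(2).
At w = 9: L = 16. At w = 7.2: L = 25.

L* = 25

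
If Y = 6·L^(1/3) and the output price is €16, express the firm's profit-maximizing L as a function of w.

MP_L = (1/3)·6·L^(-2/3) = 2·L^(-2/3).
Setting P·MP_L = w: 32·L^(-2/3) = w.
Solving for L: L^(-2/3) = w/32, so L = (32/w)^(3/2).

L(w) = (32/w)^(3/2)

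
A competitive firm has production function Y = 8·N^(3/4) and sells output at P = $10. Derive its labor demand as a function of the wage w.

MP_N = (3/4)·8·N^(-1/4) = 6·N^(-1/4).
Setting P·MP_N = w: 60·N^(-1/4) = w.
Solving for N: N^(-1/4) = w/60, so N = (60/w)^(4).

N(w) = (60/w)^(4)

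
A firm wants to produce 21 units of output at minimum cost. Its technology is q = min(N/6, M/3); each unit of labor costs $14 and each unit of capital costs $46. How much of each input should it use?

With a fixed-proportions technology, the cost-minimizing bundle uses no slack in either input: N/6 = M/3 = q.
So N = 6·21 = 126 and M = 3·21 = 63.

N* = 126, M* = 63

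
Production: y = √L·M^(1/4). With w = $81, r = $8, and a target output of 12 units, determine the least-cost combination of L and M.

L* = 16, M* = 81

Cost minimization requires the marginal rate of technical substitution to equal the input-price ratio: MP_L/MP_M = w/r.
Here MP_L/MP_M = (1/2)·(M/L)/(1/4) = 2·(M/L). Setting this equal to 81/8 = 10.125 gives M = 5.0625L.
Substituting into y = 12: L^(1/2)·(5.0625L)^(1/4) = 12.
Solving, L = 16 and M = 81.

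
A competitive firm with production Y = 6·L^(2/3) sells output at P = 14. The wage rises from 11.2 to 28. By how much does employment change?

ΔL = -117

From P·MP_L = w with MP_L = 4·L^(-1/3), the labor demand is L(w) = (56/w)^(3).
At w = 11.2: L = 125. At w = 28: L = 8.
ΔL = 8 − 125 = -117.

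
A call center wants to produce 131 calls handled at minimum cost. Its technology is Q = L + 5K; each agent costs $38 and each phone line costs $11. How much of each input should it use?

The inputs are perfect substitutes, so the firm uses whichever has the lower cost per unit of output.
Cost per unit of output via L is 38; via K it is 2.2. K is cheaper.
Producing Q = 131 with K alone: L = 0, K = 26.2.

L* = 0, K* = 26.2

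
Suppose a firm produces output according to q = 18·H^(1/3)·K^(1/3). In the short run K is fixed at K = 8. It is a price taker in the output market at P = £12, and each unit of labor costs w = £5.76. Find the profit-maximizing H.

With K = 8, MP_H = (1/3)·18·H^(-2/3)·8^(1/3) = 12·H^(-2/3).
Profit maximization for a price taker requires P·MP_H = w: 12·12·H^(-2/3) = 5.76.
So H^(-2/3) = 0.04, which gives H = 125.

H* = 125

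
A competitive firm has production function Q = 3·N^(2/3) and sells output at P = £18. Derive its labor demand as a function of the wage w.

N(w) = 46656/w³

MP_N = (2/3)·3·N^(-1/3) = 2·N^(-1/3).
Setting P·MP_N = w: 36·N^(-1/3) = w.
Solving for N: N^(-1/3) = w/36, so N = (36/w)^(3).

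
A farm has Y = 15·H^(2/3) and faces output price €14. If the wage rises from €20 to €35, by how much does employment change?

ΔH = -279

From P·MP_H = w with MP_H = 10·H^(-1/3), the labor demand is H(w) = (140/w)^(3).
At w = 20: H = 343. At w = 35: H = 64.
ΔH = 64 − 343 = -279.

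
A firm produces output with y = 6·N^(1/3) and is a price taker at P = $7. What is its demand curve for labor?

N(w) = (14/w)^(3/2)

MP_N = (1/3)·6·N^(-2/3) = 2·N^(-2/3).
Setting P·MP_N = w: 14·N^(-2/3) = w.
Solving for N: N^(-2/3) = w/14, so N = (14/w)^(3/2).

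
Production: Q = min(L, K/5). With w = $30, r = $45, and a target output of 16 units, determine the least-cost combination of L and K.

L* = 16, K* = 80

With a fixed-proportions technology, the cost-minimizing bundle uses no slack in either input: L = K/5 = Q.
So L = 16 and K = 5·16 = 80.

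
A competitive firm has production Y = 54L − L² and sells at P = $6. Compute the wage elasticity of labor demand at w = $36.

ε = -0.125

From P·MP_L = w with MP_L = 54 − 2L, labor demand is L(w) = (54 − w/6)/2.
dL/dw = −1/(12) = -1/12.
At w = 36, L = 24, so ε = (dL/dw)·(w/L) = (-1/12)·(36/24) = -0.125.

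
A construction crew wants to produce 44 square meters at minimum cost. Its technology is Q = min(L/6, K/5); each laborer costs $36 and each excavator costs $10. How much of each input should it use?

L* = 264, K* = 220

With a fixed-proportions technology, the cost-minimizing bundle uses no slack in either input: L/6 = K/5 = Q.
So L = 6·44 = 264 and K = 5·44 = 220.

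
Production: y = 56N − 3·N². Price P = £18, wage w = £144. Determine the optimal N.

The marginal product of N is MP_N = 56 − 6N.
A price-taking firm hires until the value of the marginal product equals the wage: P·MP_N = w, so 18·(56 − 6N) = 144.
Then 56 − 6N = 8, giving N = 8.

N* = 8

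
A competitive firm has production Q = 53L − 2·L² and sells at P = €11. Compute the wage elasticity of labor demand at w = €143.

From P·MP_L = w with MP_L = 53 − 4L, labor demand is L(w) = (53 − w/11)/4.
dL/dw = −1/(44) = -1/44.
At w = 143, L = 10, so ε = (dL/dw)·(w/L) = (-1/44)·(143/10) = -0.325.

ε = -0.325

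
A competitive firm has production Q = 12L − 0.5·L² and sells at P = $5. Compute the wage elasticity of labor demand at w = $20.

From P·MP_L = w with MP_L = 12 − L, labor demand is L(w) = 12 − w/5.
dL/dw = −1/(5) = -0.2.
At w = 20, L = 8, so ε = (dL/dw)·(w/L) = (-0.2)·(20/8) = -0.5.

ε = -0.5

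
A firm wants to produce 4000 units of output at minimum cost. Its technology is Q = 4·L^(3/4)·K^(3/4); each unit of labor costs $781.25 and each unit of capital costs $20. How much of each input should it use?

L* = 16, K* = 625

Cost minimization requires the marginal rate of technical substitution to equal the input-price ratio: MP_L/MP_K = w/r.
Here MP_L/MP_K = (3/4)·(K/L)/(3/4) = (K/L). Setting this equal to 781.25/20 = 39.0625 gives K = 39.0625L.
Substituting into Q = 4000: 4·L^(3/4)·(39.0625L)^(3/4) = 4000.
Solving, L = 16 and K = 625.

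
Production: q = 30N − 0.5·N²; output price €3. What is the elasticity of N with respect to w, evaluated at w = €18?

From P·MP_N = w with MP_N = 30 − N, labor demand is N(w) = 30 − w/3.
dN/dw = −1/(3) = -1/3.
At w = 18, N = 24, so ε = (dN/dw)·(w/N) = (-1/3)·(18/24) = -0.25.

ε = -0.25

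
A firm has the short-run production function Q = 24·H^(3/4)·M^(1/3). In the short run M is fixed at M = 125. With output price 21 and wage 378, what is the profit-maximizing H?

With M = 125, MP_H = (3/4)·24·H^(-1/4)·125^(1/3) = 90·H^(-1/4).
Profit maximization for a price taker requires P·MP_H = w: 21·90·H^(-1/4) = 378.
So H^(-1/4) = 0.2, which gives H = 625.

H* = 625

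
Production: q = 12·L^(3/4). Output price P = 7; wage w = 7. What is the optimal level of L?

L* = 6561

MP_L = (3/4)·12·L^(-1/4) = 9·L^(-1/4).
Profit maximization for a price taker requires P·MP_L = w: 7·9·L^(-1/4) = 7.
So L^(-1/4) = 1/9, which gives L = 6561.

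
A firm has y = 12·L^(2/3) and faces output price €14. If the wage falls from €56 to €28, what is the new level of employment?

From P·MP_L = w with MP_L = 8·L^(-1/3), the labor demand is L(w) = (112/w)^(3).
At w = 56: L = 8. At w = 28: L = 64.

L* = 64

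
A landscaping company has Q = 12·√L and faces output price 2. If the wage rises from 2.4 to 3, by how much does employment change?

ΔL = -9

From P·MP_L = w with MP_L = 6·L^(-1/2), the labor demand is L(w) = (12/w)^(2).
At w = 2.4: L = 25. At w = 3: L = 16.
ΔL = 16 − 25 = -9.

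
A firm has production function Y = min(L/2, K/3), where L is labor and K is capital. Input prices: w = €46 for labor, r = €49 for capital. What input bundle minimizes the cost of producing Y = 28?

With a fixed-proportions technology, the cost-minimizing bundle uses no slack in either input: L/2 = K/3 = Y.
So L = 2·28 = 56 and K = 3·28 = 84.

L* = 56, K* = 84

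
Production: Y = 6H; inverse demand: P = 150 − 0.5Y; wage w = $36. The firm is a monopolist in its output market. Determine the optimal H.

Marginal revenue from the inverse demand is MR = 150 − Y.
The marginal product is MP_H = 6.
A monopolist hires until marginal revenue product equals the wage: MR·MP_H = w.
(150 − 6H)·6 = 36, so H = 24.

H* = 24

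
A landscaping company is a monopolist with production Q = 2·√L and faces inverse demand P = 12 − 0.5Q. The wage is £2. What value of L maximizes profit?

L* = 9

Marginal revenue from the inverse demand is MR = 12 − Q.
The marginal product is MP_L = L^(-1/2).
A monopolist hires until marginal revenue product equals the wage: MR·MP_L = w.
At L, Q = 2·√L. Substituting and solving: (12 − 2·√L)·L^(-1/2) = 2 gives L = 9.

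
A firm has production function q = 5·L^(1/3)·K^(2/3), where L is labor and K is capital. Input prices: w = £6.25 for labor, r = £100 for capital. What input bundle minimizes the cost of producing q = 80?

L* = 64, K* = 8

Cost minimization requires the marginal rate of technical substitution to equal the input-price ratio: MP_L/MP_K = w/r.
Here MP_L/MP_K = (1/3)·(K/L)/(2/3) = 0.5·(K/L). Setting this equal to 6.25/100 = 0.0625 gives K = 0.125L.
Substituting into q = 80: 5·L^(1/3)·(0.125L)^(2/3) = 80.
Solving, L = 64 and K = 8.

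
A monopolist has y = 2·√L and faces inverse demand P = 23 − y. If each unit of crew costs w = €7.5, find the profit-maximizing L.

Marginal revenue from the inverse demand is MR = 23 − 2y.
The marginal product is MP_L = L^(-1/2).
A monopolist hires until marginal revenue product equals the wage: MR·MP_L = w.
At L, y = 2·√L. Substituting and solving: (23 − 4·√L)·L^(-1/2) = 7.5 gives L = 4.

L* = 4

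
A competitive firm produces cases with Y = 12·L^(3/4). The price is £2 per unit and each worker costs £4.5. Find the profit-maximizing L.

L* = 256

MP_L = (3/4)·12·L^(-1/4) = 9·L^(-1/4).
Profit maximization for a price taker requires P·MP_L = w: 2·9·L^(-1/4) = 4.5.
So L^(-1/4) = 0.25, which gives L = 256.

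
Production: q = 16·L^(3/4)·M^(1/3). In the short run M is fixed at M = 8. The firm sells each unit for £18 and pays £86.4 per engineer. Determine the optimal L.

With M = 8, MP_L = (3/4)·16·L^(-1/4)·8^(1/3) = 24·L^(-1/4).
Profit maximization for a price taker requires P·MP_L = w: 18·24·L^(-1/4) = 86.4.
So L^(-1/4) = 0.2, which gives L = 625.

L* = 625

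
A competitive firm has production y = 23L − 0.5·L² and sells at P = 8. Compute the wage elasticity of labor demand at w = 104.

From P·MP_L = w with MP_L = 23 − L, labor demand is L(w) = 23 − w/8.
dL/dw = −1/(8) = -0.125.
At w = 104, L = 10, so ε = (dL/dw)·(w/L) = (-0.125)·(104/10) = -1.3.

ε = -1.3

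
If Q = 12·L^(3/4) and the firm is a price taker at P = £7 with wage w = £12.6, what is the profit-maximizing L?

L* = 625

MP_L = (3/4)·12·L^(-1/4) = 9·L^(-1/4).
Profit maximization for a price taker requires P·MP_L = w: 7·9·L^(-1/4) = 12.6.
So L^(-1/4) = 0.2, which gives L = 625.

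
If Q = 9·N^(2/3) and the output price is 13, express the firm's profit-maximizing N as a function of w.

N(w) = 474552/w³

MP_N = (2/3)·9·N^(-1/3) = 6·N^(-1/3).
Setting P·MP_N = w: 78·N^(-1/3) = w.
Solving for N: N^(-1/3) = w/78, so N = (78/w)^(3).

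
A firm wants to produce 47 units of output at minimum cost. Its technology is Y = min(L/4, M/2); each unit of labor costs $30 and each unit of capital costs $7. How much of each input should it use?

L* = 188, M* = 94

With a fixed-proportions technology, the cost-minimizing bundle uses no slack in either input: L/4 = M/2 = Y.
So L = 4·47 = 188 and M = 2·47 = 94.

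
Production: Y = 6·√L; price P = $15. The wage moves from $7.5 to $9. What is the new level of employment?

From P·MP_L = w with MP_L = 3·L^(-1/2), the labor demand is L(w) = (45/w)^(2).
At w = 7.5: L = 36. At w = 9: L = 25.

L* = 25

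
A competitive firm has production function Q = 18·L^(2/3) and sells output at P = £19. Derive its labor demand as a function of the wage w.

L(w) = (228/w)^(3)

MP_L = (2/3)·18·L^(-1/3) = 12·L^(-1/3).
Setting P·MP_L = w: 228·L^(-1/3) = w.
Solving for L: L^(-1/3) = w/228, so L = (228/w)^(3).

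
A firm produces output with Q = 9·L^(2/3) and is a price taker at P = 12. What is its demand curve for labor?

MP_L = (2/3)·9·L^(-1/3) = 6·L^(-1/3).
Setting P·MP_L = w: 72·L^(-1/3) = w.
Solving for L: L^(-1/3) = w/72, so L = (72/w)^(3).

L(w) = 373248/w³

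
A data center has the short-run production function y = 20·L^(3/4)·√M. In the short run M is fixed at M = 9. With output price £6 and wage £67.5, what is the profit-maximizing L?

L* = 256

With M = 9, MP_L = (3/4)·20·L^(-1/4)·9^(1/2) = 45·L^(-1/4).
Profit maximization for a price taker requires P·MP_L = w: 6·45·L^(-1/4) = 67.5.
So L^(-1/4) = 0.25, which gives L = 256.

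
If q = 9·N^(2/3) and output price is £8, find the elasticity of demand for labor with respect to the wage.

MP_N = (2/3)·9·N^(-1/3), so P·MP_N = w gives 48·N^(-1/3) = w.
Solving, N(w) = (48/w)^(3). This is a constant-elasticity form: N ∝ w^(−3), so ε = −3.

ε = -3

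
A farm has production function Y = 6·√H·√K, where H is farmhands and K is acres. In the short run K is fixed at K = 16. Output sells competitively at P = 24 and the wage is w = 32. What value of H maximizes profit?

H* = 81

With K = 16, MP_H = (1/2)·6·H^(-1/2)·16^(1/2) = 12·H^(-1/2).
Profit maximization for a price taker requires P·MP_H = w: 24·12·H^(-1/2) = 32.
So H^(-1/2) = 1/9, which gives H = 81.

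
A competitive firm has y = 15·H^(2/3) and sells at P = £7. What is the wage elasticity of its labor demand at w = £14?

MP_H = (2/3)·15·H^(-1/3), so P·MP_H = w gives 70·H^(-1/3) = w.
Solving, H(w) = (70/w)^(3). This is a constant-elasticity form: H ∝ w^(−3), so ε = −3.

ε = -3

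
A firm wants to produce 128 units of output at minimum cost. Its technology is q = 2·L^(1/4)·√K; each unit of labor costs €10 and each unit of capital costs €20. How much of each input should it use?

Cost minimization requires the marginal rate of technical substitution to equal the input-price ratio: MP_L/MP_K = w/r.
Here MP_L/MP_K = (1/4)·(K/L)/(1/2) = 0.5·(K/L). Setting this equal to 10/20 = 0.5 gives K = L.
Substituting into q = 128: 2·L^(1/4)·(L)^(1/2) = 128.
Solving, L = 256 and K = 256.

L* = 256, K* = 256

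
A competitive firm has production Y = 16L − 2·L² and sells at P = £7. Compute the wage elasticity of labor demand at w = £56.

From P·MP_L = w with MP_L = 16 − 4L, labor demand is L(w) = (16 − w/7)/4.
dL/dw = −1/(28) = -1/28.
At w = 56, L = 2, so ε = (dL/dw)·(w/L) = (-1/28)·(56/2) = -1.

ε = -1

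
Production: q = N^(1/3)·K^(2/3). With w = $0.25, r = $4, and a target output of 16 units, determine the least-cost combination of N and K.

N* = 64, K* = 8

Cost minimization requires the marginal rate of technical substitution to equal the input-price ratio: MP_N/MP_K = w/r.
Here MP_N/MP_K = (1/3)·(K/N)/(2/3) = 0.5·(K/N). Setting this equal to 0.25/4 = 0.0625 gives K = 0.125N.
Substituting into q = 16: N^(1/3)·(0.125N)^(2/3) = 16.
Solving, N = 64 and K = 8.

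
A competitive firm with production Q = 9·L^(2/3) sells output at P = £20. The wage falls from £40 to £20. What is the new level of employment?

L* = 216

From P·MP_L = w with MP_L = 6·L^(-1/3), the labor demand is L(w) = (120/w)^(3).
At w = 40: L = 27. At w = 20: L = 216.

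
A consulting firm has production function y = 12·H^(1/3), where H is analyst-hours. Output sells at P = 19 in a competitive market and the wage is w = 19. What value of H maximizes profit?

MP_H = (1/3)·12·H^(-2/3) = 4·H^(-2/3).
Profit maximization for a price taker requires P·MP_H = w: 19·4·H^(-2/3) = 19.
So H^(-2/3) = 0.25, which gives H = 8.

H* = 8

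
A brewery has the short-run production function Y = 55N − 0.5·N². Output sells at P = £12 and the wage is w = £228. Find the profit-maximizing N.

N* = 36

The marginal product of N is MP_N = 55 − N.
A price-taking firm hires until the value of the marginal product equals the wage: P·MP_N = w, so 12·(55 − N) = 228.
Then 55 − N = 19, giving N = 36.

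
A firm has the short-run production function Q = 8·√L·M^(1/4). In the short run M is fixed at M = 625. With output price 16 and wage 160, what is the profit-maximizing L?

L* = 4

With M = 625, MP_L = (1/2)·8·L^(-1/2)·625^(1/4) = 20·L^(-1/2).
Profit maximization for a price taker requires P·MP_L = w: 16·20·L^(-1/2) = 160.
So L^(-1/2) = 0.5, which gives L = 4.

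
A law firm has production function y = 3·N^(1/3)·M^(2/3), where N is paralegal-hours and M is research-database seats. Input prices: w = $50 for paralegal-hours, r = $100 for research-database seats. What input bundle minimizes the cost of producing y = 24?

Cost minimization requires the marginal rate of technical substitution to equal the input-price ratio: MP_N/MP_M = w/r.
Here MP_N/MP_M = (1/3)·(M/N)/(2/3) = 0.5·(M/N). Setting this equal to 50/100 = 0.5 gives M = N.
Substituting into y = 24: 3·N^(1/3)·(N)^(2/3) = 24.
Solving, N = 8 and M = 8.

N* = 8, M* = 8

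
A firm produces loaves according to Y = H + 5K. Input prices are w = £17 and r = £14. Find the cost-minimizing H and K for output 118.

H* = 0, K* = 23.6

The inputs are perfect substitutes, so the firm uses whichever has the lower cost per unit of output.
Cost per unit of output via H is 17; via K it is 2.8. K is cheaper.
Producing Y = 118 with K alone: H = 0, K = 23.6.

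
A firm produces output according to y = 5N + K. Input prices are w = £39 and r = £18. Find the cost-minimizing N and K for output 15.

N* = 3, K* = 0

The inputs are perfect substitutes, so the firm uses whichever has the lower cost per unit of output.
Cost per unit of output via N is 7.8; via K it is 18. N is cheaper.
Producing y = 15 with N alone: N = 3, K = 0.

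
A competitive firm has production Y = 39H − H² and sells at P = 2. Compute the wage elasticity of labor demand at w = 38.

ε = -0.95

From P·MP_H = w with MP_H = 39 − 2H, labor demand is H(w) = (39 − w/2)/2.
dH/dw = −1/(4) = -0.25.
At w = 38, H = 10, so ε = (dH/dw)·(w/H) = (-0.25)·(38/10) = -0.95.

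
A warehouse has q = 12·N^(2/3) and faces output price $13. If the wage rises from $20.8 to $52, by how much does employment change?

ΔN = -117

From P·MP_N = w with MP_N = 8·N^(-1/3), the labor demand is N(w) = (104/w)^(3).
At w = 20.8: N = 125. At w = 52: N = 8.
ΔN = 8 − 125 = -117.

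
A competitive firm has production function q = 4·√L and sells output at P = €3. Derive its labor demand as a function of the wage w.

L(w) = 36/w²

MP_L = (1/2)·4·L^(-1/2) = 2·L^(-1/2).
Setting P·MP_L = w: 6·L^(-1/2) = w.
Solving for L: L^(-1/2) = w/6, so L = (6/w)^(2).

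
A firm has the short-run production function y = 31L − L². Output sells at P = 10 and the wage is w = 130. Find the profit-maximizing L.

L* = 9

The marginal product of L is MP_L = 31 − 2L.
A price-taking firm hires until the value of the marginal product equals the wage: P·MP_L = w, so 10·(31 − 2L) = 130.
Then 31 − 2L = 13, giving L = 9.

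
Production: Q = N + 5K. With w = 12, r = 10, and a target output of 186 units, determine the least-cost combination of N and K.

N* = 0, K* = 37.2

The inputs are perfect substitutes, so the firm uses whichever has the lower cost per unit of output.
Cost per unit of output via N is 12; via K it is 2. K is cheaper.
Producing Q = 186 with K alone: N = 0, K = 37.2.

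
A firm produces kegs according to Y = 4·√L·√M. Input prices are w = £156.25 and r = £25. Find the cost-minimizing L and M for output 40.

Cost minimization requires the marginal rate of technical substitution to equal the input-price ratio: MP_L/MP_M = w/r.
Here MP_L/MP_M = (1/2)·(M/L)/(1/2) = (M/L). Setting this equal to 156.25/25 = 6.25 gives M = 6.25L.
Substituting into Y = 40: 4·L^(1/2)·(6.25L)^(1/2) = 40.
Solving, L = 4 and M = 25.

L* = 4, M* = 25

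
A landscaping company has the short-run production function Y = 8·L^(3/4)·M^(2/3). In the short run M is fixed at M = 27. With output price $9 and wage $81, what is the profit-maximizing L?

With M = 27, MP_L = (3/4)·8·L^(-1/4)·27^(2/3) = 54·L^(-1/4).
Profit maximization for a price taker requires P·MP_L = w: 9·54·L^(-1/4) = 81.
So L^(-1/4) = 1/6, which gives L = 1296.

L* = 1296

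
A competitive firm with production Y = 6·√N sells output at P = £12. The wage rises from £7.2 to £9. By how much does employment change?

ΔN = -9

From P·MP_N = w with MP_N = 3·N^(-1/2), the labor demand is N(w) = (36/w)^(2).
At w = 7.2: N = 25. At w = 9: N = 16.
ΔN = 16 − 25 = -9.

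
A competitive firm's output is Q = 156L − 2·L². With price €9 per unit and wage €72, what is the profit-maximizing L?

L* = 37

The marginal product of L is MP_L = 156 − 4L.
A price-taking firm hires until the value of the marginal product equals the wage: P·MP_L = w, so 9·(156 − 4L) = 72.
Then 156 − 4L = 8, giving L = 37.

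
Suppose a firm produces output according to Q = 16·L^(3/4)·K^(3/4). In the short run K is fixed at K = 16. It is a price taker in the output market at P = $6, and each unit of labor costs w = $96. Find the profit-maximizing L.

With K = 16, MP_L = (3/4)·16·L^(-1/4)·16^(3/4) = 96·L^(-1/4).
Profit maximization for a price taker requires P·MP_L = w: 6·96·L^(-1/4) = 96.
So L^(-1/4) = 1/6, which gives L = 1296.

L* = 1296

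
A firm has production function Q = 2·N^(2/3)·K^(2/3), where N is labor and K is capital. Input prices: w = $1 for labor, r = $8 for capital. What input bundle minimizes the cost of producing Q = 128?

N* = 64, K* = 8

Cost minimization requires the marginal rate of technical substitution to equal the input-price ratio: MP_N/MP_K = w/r.
Here MP_N/MP_K = (2/3)·(K/N)/(2/3) = (K/N). Setting this equal to 1/8 = 0.125 gives K = 0.125N.
Substituting into Q = 128: 2·N^(2/3)·(0.125N)^(2/3) = 128.
Solving, N = 64 and K = 8.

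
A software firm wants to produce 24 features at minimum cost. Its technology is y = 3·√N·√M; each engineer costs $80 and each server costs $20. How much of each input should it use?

N* = 4, M* = 16

Cost minimization requires the marginal rate of technical substitution to equal the input-price ratio: MP_N/MP_M = w/r.
Here MP_N/MP_M = (1/2)·(M/N)/(1/2) = (M/N). Setting this equal to 80/20 = 4 gives M = 4N.
Substituting into y = 24: 3·N^(1/2)·(4N)^(1/2) = 24.
Solving, N = 4 and M = 16.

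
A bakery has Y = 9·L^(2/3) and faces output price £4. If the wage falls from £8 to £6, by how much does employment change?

From P·MP_L = w with MP_L = 6·L^(-1/3), the labor demand is L(w) = (24/w)^(3).
At w = 8: L = 27. At w = 6: L = 64.
ΔL = 64 − 27 = 37.

ΔL = 37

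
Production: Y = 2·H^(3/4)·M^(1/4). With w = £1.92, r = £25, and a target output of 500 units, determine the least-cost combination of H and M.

Cost minimization requires the marginal rate of technical substitution to equal the input-price ratio: MP_H/MP_M = w/r.
Here MP_H/MP_M = (3/4)·(M/H)/(1/4) = 3·(M/H). Setting this equal to 1.92/25 = 0.0768 gives M = 0.0256H.
Substituting into Y = 500: 2·H^(3/4)·(0.0256H)^(1/4) = 500.
Solving, H = 625 and M = 16.

H* = 625, M* = 16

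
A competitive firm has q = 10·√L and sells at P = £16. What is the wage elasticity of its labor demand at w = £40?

MP_L = (1/2)·10·L^(-1/2), so P·MP_L = w gives 80·L^(-1/2) = w.
Solving, L(w) = (80/w)^(2). This is a constant-elasticity form: L ∝ w^(−2), so ε = −2.

ε = -2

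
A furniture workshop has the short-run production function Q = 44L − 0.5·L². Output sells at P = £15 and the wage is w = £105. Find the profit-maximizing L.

L* = 37

The marginal product of L is MP_L = 44 − L.
A price-taking firm hires until the value of the marginal product equals the wage: P·MP_L = w, so 15·(44 − L) = 105.
Then 44 − L = 7, giving L = 37.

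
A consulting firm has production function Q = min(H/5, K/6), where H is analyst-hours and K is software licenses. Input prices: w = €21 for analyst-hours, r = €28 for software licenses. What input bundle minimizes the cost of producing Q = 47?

H* = 235, K* = 282

With a fixed-proportions technology, the cost-minimizing bundle uses no slack in either input: H/5 = K/6 = Q.
So H = 5·47 = 235 and K = 6·47 = 282.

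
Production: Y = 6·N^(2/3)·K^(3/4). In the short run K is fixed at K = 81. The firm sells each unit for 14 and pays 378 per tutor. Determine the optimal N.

N* = 64

With K = 81, MP_N = (2/3)·6·N^(-1/3)·81^(3/4) = 108·N^(-1/3).
Profit maximization for a price taker requires P·MP_N = w: 14·108·N^(-1/3) = 378.
So N^(-1/3) = 0.25, which gives N = 64.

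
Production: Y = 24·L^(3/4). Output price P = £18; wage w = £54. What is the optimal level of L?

MP_L = (3/4)·24·L^(-1/4) = 18·L^(-1/4).
Profit maximization for a price taker requires P·MP_L = w: 18·18·L^(-1/4) = 54.
So L^(-1/4) = 1/6, which gives L = 1296.

L* = 1296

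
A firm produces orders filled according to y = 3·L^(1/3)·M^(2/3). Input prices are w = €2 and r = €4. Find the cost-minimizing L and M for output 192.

L* = 64, M* = 64

Cost minimization requires the marginal rate of technical substitution to equal the input-price ratio: MP_L/MP_M = w/r.
Here MP_L/MP_M = (1/3)·(M/L)/(2/3) = 0.5·(M/L). Setting this equal to 2/4 = 0.5 gives M = L.
Substituting into y = 192: 3·L^(1/3)·(L)^(2/3) = 192.
Solving, L = 64 and M = 64.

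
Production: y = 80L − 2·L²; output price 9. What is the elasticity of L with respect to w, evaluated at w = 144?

From P·MP_L = w with MP_L = 80 − 4L, labor demand is L(w) = (80 − w/9)/4.
dL/dw = −1/(36) = -1/36.
At w = 144, L = 16, so ε = (dL/dw)·(w/L) = (-1/36)·(144/16) = -0.25.

ε = -0.25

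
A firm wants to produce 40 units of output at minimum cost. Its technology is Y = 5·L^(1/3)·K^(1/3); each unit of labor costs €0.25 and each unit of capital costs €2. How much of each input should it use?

Cost minimization requires the marginal rate of technical substitution to equal the input-price ratio: MP_L/MP_K = w/r.
Here MP_L/MP_K = (1/3)·(K/L)/(1/3) = (K/L). Setting this equal to 0.25/2 = 0.125 gives K = 0.125L.
Substituting into Y = 40: 5·L^(1/3)·(0.125L)^(1/3) = 40.
Solving, L = 64 and K = 8.

L* = 64, K* = 8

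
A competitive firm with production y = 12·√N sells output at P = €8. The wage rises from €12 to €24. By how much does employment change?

ΔN = -12

From P·MP_N = w with MP_N = 6·N^(-1/2), the labor demand is N(w) = (48/w)^(2).
At w = 12: N = 16. At w = 24: N = 4.
ΔN = 4 − 16 = -12.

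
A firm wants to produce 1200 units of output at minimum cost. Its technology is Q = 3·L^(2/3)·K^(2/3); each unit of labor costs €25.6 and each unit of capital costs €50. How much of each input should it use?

Cost minimization requires the marginal rate of technical substitution to equal the input-price ratio: MP_L/MP_K = w/r.
Here MP_L/MP_K = (2/3)·(K/L)/(2/3) = (K/L). Setting this equal to 25.6/50 = 0.512 gives K = 0.512L.
Substituting into Q = 1200: 3·L^(2/3)·(0.512L)^(2/3) = 1200.
Solving, L = 125 and K = 64.

L* = 125, K* = 64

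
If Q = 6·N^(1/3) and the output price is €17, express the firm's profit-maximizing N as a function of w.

MP_N = (1/3)·6·N^(-2/3) = 2·N^(-2/3).
Setting P·MP_N = w: 34·N^(-2/3) = w.
Solving for N: N^(-2/3) = w/34, so N = (34/w)^(3/2).

N(w) = (34/w)^(3/2)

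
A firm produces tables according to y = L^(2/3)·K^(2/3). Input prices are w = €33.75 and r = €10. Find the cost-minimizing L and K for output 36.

L* = 8, K* = 27

Cost minimization requires the marginal rate of technical substitution to equal the input-price ratio: MP_L/MP_K = w/r.
Here MP_L/MP_K = (2/3)·(K/L)/(2/3) = (K/L). Setting this equal to 33.75/10 = 3.375 gives K = 3.375L.
Substituting into y = 36: L^(2/3)·(3.375L)^(2/3) = 36.
Solving, L = 8 and K = 27.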